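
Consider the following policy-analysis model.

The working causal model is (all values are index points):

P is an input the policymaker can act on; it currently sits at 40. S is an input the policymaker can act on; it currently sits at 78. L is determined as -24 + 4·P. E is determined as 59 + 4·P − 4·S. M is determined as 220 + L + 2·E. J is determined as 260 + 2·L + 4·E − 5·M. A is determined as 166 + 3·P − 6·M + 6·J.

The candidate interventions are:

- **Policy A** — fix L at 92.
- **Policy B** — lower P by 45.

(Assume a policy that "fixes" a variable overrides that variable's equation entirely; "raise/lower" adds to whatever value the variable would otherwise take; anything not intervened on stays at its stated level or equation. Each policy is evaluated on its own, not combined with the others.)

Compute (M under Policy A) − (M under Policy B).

496

Policy A (L := 92):
  P = 40
  S = 78
  L = 92
  E = 59 + 4·40 − 4·78 = -93
  M = 220 + 92 + 2·(-93) = 126
Policy B (P − 45):
  P = 40 − 45 = -5
  S = 78
  L = -24 + 4·(-5) = -44
  E = 59 + 4·(-5) − 4·78 = -273
  M = 220 + (-44) + 2·(-273) = -370
M: 126 − (-370) = 496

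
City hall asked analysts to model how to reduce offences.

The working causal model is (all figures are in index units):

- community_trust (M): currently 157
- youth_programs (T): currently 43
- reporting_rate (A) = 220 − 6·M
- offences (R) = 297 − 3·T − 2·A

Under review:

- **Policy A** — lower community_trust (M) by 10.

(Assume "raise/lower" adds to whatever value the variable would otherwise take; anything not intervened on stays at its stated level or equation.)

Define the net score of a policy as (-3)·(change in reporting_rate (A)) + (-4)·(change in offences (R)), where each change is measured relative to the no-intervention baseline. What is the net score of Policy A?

Baseline:
  M = 157
  T = 43
  A = 220 − 6·157 = -722
  R = 297 − 3·43 − 2·(-722) = 1612
Policy A (M − 10):
  M = 157 − 10 = 147
  T = 43
  A = 220 − 6·147 = -662
  R = 297 − 3·43 − 2·(-662) = 1492
ΔA = -662 − (-722) = 60; ΔR = 1492 − 1612 = -120
Score = (-3)·60 + (-4)·(-120) = 300

300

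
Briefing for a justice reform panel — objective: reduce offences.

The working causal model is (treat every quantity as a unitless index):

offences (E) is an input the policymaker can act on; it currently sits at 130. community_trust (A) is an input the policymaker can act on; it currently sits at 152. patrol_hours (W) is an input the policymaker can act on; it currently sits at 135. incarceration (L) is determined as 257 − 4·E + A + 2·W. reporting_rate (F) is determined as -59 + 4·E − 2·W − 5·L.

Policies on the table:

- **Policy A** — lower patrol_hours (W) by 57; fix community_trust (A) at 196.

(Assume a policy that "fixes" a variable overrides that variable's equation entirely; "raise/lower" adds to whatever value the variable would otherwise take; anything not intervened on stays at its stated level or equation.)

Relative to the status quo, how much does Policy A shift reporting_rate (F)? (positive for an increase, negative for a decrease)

464

Baseline:
  E = 130
  A = 152
  W = 135
  L = 257 − 4·130 + 152 + 2·135 = 159
  F = -59 + 4·130 − 2·135 − 5·159 = -604
Policy A (W − 57, A := 196):
  E = 130
  A = 196
  W = 135 − 57 = 78
  L = 257 − 4·130 + 196 + 2·78 = 89
  F = -59 + 4·130 − 2·78 − 5·89 = -140
Change in F: -140 − (-604) = 464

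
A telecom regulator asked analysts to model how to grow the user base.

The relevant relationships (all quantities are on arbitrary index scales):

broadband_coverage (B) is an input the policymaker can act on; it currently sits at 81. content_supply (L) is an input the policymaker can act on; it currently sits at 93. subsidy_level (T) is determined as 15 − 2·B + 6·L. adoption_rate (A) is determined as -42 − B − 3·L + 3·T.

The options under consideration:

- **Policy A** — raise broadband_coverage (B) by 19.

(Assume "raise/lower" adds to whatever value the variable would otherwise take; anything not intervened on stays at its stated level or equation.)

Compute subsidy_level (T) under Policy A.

Policy A (B + 19):
  B = 81 + 19 = 100
  L = 93
  T = 15 − 2·100 + 6·93 = 373

373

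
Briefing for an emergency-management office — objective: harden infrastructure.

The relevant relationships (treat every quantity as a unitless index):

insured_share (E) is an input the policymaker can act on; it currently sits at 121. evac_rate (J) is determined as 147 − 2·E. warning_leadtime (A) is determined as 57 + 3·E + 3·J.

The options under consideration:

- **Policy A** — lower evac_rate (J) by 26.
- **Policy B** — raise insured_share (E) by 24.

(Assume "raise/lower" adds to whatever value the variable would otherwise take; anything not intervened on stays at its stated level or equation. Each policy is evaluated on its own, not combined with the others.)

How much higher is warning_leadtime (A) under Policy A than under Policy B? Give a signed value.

-6

Policy A (J − 26):
  E = 121
  J = 147 − 2·121 (−26 from intervention) = -121
  A = 57 + 3·121 + 3·(-121) = 57
Policy B (E + 24):
  E = 121 + 24 = 145
  J = 147 − 2·145 = -143
  A = 57 + 3·145 + 3·(-143) = 63
A: 57 − 63 = -6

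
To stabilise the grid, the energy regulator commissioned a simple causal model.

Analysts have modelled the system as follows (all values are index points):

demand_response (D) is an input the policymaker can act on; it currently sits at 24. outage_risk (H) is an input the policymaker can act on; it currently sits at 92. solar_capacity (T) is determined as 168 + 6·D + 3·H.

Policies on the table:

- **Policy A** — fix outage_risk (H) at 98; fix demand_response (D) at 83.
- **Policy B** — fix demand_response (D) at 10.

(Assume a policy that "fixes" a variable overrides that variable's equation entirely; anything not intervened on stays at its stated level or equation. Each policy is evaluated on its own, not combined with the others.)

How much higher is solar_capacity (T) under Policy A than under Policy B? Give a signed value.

Policy A (H := 98, D := 83):
  D = 83
  H = 98
  T = 168 + 6·83 + 3·98 = 960
Policy B (D := 10):
  D = 10
  H = 92
  T = 168 + 6·10 + 3·92 = 504
T: 960 − 504 = 456

456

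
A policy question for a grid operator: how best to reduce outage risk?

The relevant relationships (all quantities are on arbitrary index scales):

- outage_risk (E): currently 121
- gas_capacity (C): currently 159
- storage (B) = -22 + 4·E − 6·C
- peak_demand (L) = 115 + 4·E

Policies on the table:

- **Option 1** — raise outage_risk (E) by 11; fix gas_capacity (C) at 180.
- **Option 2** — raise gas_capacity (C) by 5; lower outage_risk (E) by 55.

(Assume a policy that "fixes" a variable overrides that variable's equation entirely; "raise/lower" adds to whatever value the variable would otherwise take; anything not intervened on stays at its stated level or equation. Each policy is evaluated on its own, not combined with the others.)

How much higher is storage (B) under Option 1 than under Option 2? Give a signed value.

168

Option 1 (E + 11, C := 180):
  E = 121 + 11 = 132
  C = 180
  B = -22 + 4·132 − 6·180 = -574
Option 2 (C + 5, E − 55):
  E = 121 − 55 = 66
  C = 159 + 5 = 164
  B = -22 + 4·66 − 6·164 = -742
B: -574 − (-742) = 168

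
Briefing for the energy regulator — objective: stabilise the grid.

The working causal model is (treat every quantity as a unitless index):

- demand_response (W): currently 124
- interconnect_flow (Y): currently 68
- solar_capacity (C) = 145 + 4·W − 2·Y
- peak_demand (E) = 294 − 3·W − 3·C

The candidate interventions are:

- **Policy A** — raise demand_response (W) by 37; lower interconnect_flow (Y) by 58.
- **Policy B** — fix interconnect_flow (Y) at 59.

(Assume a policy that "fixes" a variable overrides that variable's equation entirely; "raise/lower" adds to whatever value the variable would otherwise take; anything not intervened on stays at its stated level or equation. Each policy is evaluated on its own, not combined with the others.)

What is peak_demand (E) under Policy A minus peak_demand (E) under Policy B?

Policy A (W + 37, Y − 58):
  W = 124 + 37 = 161
  Y = 68 − 58 = 10
  C = 145 + 4·161 − 2·10 = 769
  E = 294 − 3·161 − 3·769 = -2496
Policy B (Y := 59):
  W = 124
  Y = 59
  C = 145 + 4·124 − 2·59 = 523
  E = 294 − 3·124 − 3·523 = -1647
E: -2496 − (-1647) = -849

-849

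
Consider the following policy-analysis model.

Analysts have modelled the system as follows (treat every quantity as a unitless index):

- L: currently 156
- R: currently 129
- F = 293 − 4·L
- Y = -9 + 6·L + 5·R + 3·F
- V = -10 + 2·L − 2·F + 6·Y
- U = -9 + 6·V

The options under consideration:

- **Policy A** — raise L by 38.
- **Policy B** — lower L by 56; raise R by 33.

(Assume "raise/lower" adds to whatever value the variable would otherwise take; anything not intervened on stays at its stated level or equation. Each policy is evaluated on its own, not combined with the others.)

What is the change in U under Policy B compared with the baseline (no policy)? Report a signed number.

Baseline:
  L = 156
  R = 129
  F = 293 − 4·156 = -331
  Y = -9 + 6·156 + 5·129 + 3·(-331) = 579
  V = -10 + 2·156 − 2·(-331) + 6·579 = 4438
  U = -9 + 6·4438 = 26619
Policy B (L − 56, R + 33):
  L = 156 − 56 = 100
  R = 129 + 33 = 162
  F = 293 − 4·100 = -107
  Y = -9 + 6·100 + 5·162 + 3·(-107) = 1080
  V = -10 + 2·100 − 2·(-107) + 6·1080 = 6884
  U = -9 + 6·6884 = 41295
Change in U: 41295 − 26619 = 14676

14676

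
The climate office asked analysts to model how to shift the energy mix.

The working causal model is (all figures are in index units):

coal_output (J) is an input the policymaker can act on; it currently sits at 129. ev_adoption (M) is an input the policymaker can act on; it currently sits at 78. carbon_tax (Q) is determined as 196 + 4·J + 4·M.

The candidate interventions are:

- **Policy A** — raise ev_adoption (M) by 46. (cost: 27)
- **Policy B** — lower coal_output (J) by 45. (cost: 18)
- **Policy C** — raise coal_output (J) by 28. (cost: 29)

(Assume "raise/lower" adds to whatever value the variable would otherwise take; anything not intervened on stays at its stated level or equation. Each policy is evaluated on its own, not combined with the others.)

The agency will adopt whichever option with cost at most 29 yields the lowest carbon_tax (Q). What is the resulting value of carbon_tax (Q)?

Policy A (M + 46):
  J = 129
  M = 78 + 46 = 124
  Q = 196 + 4·129 + 4·124 = 1208
Policy B (J − 45):
  J = 129 − 45 = 84
  M = 78
  Q = 196 + 4·84 + 4·78 = 844
Policy C (J + 28):
  J = 129 + 28 = 157
  M = 78
  Q = 196 + 4·157 + 4·78 = 1136
Comparing — Policy A: Q=1208, Policy B: Q=844, Policy C: Q=1136. Lowest is 844 (Policy B).

844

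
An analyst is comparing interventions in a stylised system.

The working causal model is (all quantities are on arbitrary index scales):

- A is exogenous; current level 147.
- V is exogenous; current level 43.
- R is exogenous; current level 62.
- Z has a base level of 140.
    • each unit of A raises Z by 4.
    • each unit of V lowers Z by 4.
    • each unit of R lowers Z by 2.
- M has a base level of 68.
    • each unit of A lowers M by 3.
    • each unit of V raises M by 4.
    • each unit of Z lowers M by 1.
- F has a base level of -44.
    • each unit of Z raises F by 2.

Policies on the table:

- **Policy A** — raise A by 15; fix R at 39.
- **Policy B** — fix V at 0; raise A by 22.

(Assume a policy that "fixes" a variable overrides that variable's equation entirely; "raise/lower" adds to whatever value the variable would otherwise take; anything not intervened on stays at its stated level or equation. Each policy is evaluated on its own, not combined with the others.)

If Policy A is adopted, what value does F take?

1032

Policy A (A + 15, R := 39):
  A = 147 + 15 = 162
  V = 43
  R = 39
  Z = 140 + 4·162 − 4·43 − 2·39 = 538
  F = -44 + 2·538 = 1032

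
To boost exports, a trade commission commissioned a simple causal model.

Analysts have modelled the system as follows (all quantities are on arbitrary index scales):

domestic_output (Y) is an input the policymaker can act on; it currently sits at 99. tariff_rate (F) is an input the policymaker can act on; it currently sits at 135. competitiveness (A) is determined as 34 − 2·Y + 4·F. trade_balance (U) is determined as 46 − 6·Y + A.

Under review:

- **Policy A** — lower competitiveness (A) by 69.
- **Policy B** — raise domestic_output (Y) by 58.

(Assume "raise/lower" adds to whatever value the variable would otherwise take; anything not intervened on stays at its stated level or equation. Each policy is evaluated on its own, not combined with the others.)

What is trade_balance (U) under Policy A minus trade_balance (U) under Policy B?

395

Policy A (A − 69):
  Y = 99
  F = 135
  A = 34 − 2·99 + 4·135 (−69 from intervention) = 307
  U = 46 − 6·99 + 307 = -241
Policy B (Y + 58):
  Y = 99 + 58 = 157
  F = 135
  A = 34 − 2·157 + 4·135 = 260
  U = 46 − 6·157 + 260 = -636
U: -241 − (-636) = 395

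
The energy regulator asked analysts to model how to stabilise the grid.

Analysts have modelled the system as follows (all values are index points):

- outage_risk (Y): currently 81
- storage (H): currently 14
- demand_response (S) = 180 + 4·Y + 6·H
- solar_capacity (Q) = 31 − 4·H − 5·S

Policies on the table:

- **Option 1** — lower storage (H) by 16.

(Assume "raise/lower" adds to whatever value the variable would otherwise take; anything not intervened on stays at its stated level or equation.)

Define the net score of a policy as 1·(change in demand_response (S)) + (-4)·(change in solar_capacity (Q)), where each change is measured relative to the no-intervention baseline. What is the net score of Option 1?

Baseline:
  Y = 81
  H = 14
  S = 180 + 4·81 + 6·14 = 588
  Q = 31 − 4·14 − 5·588 = -2965
Option 1 (H − 16):
  Y = 81
  H = 14 − 16 = -2
  S = 180 + 4·81 + 6·(-2) = 492
  Q = 31 − 4·(-2) − 5·492 = -2421
ΔS = 492 − 588 = -96; ΔQ = -2421 − (-2965) = 544
Score = 1·(-96) + (-4)·544 = -2272

-2272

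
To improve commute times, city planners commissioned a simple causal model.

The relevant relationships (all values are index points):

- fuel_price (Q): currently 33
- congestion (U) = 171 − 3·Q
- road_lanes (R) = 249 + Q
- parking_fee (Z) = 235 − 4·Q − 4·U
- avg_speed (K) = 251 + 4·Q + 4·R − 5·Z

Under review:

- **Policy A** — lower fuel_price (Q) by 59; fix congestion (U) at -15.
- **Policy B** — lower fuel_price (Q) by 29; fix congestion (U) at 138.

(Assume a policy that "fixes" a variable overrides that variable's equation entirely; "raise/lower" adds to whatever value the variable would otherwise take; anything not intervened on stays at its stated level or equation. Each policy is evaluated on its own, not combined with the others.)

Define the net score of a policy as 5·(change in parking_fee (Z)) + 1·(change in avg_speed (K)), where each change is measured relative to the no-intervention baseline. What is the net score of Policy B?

Baseline:
  Q = 33
  U = 171 − 3·33 = 72
  R = 249 + 33 = 282
  Z = 235 − 4·33 − 4·72 = -185
  K = 251 + 4·33 + 4·282 − 5·(-185) = 2436
Policy B (Q − 29, U := 138):
  Q = 33 − 29 = 4
  U = 138
  R = 249 + 4 = 253
  Z = 235 − 4·4 − 4·138 = -333
  K = 251 + 4·4 + 4·253 − 5·(-333) = 2944
ΔZ = -333 − (-185) = -148; ΔK = 2944 − 2436 = 508
Score = 5·(-148) + 1·508 = -232

-232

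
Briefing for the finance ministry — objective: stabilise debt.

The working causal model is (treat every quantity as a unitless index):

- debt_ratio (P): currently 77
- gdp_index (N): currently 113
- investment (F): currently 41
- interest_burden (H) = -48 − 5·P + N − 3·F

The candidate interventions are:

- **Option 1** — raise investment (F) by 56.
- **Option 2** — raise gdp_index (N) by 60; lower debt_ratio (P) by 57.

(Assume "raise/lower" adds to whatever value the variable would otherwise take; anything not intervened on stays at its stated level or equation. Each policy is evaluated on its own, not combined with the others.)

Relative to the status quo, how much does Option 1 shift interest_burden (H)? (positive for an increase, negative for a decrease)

Baseline:
  P = 77
  N = 113
  F = 41
  H = -48 − 5·77 + 113 − 3·41 = -443
Option 1 (F + 56):
  P = 77
  N = 113
  F = 41 + 56 = 97
  H = -48 − 5·77 + 113 − 3·97 = -611
Change in H: -611 − (-443) = -168

-168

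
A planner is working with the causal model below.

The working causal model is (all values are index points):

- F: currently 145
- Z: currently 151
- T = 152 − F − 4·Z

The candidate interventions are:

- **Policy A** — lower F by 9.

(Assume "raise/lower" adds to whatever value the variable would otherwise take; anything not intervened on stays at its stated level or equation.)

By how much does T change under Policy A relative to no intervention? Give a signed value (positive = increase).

9

Baseline:
  F = 145
  Z = 151
  T = 152 − 145 − 4·151 = -597
Policy A (F − 9):
  F = 145 − 9 = 136
  Z = 151
  T = 152 − 136 − 4·151 = -588
Change in T: -588 − (-597) = 9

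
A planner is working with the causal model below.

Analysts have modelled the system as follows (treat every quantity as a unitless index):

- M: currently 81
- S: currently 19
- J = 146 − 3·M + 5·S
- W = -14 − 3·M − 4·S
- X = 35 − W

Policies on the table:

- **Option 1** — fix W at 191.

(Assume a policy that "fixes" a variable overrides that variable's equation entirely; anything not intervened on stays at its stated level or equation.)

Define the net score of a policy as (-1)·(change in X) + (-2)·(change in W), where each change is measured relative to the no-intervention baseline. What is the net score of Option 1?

Baseline:
  M = 81
  S = 19
  W = -14 − 3·81 − 4·19 = -333
  X = 35 − (-333) = 368
Option 1 (W := 191):
  M = 81
  S = 19
  W = 191
  X = 35 − 191 = -156
ΔX = -156 − 368 = -524; ΔW = 191 − (-333) = 524
Score = (-1)·(-524) + (-2)·524 = -524

-524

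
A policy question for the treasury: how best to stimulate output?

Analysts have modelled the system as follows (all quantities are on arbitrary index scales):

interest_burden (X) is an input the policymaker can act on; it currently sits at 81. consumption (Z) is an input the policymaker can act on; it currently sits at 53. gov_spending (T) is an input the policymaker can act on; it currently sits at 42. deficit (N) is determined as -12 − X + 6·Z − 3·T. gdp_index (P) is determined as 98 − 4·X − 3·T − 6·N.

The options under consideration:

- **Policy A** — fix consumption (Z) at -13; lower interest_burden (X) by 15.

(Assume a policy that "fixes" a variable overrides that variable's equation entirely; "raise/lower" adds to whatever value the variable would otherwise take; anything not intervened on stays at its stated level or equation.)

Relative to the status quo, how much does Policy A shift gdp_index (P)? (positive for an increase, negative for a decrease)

Baseline:
  X = 81
  Z = 53
  T = 42
  N = -12 − 81 + 6·53 − 3·42 = 99
  P = 98 − 4·81 − 3·42 − 6·99 = -946
Policy A (Z := -13, X − 15):
  X = 81 − 15 = 66
  Z = -13
  T = 42
  N = -12 − 66 + 6·(-13) − 3·42 = -282
  P = 98 − 4·66 − 3·42 − 6·(-282) = 1400
Change in P: 1400 − (-946) = 2346

2346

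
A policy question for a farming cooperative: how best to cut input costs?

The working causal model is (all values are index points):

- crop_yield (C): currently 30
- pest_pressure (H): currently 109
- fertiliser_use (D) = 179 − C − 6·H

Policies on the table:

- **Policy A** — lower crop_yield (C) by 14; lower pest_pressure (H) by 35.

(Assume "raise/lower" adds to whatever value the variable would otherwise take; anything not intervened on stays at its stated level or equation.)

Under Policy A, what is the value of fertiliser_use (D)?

Policy A (C − 14, H − 35):
  C = 30 − 14 = 16
  H = 109 − 35 = 74
  D = 179 − 16 − 6·74 = -281

-281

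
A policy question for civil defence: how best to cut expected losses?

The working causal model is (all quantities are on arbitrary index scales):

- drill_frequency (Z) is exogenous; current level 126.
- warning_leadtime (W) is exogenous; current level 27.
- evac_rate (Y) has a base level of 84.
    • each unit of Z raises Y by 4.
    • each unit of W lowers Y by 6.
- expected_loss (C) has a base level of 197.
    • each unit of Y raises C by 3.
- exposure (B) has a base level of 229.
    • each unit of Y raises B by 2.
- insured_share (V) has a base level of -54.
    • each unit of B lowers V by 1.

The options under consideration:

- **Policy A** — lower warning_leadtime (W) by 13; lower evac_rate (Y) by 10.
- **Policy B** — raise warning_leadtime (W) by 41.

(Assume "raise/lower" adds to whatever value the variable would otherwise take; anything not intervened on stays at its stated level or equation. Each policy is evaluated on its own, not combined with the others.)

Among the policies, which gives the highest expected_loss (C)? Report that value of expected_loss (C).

1679

Policy A (W − 13, Y − 10):
  Z = 126
  W = 27 − 13 = 14
  Y = 84 + 4·126 − 6·14 (−10 from intervention) = 494
  C = 197 + 3·494 = 1679
Policy B (W + 41):
  Z = 126
  W = 27 + 41 = 68
  Y = 84 + 4·126 − 6·68 = 180
  C = 197 + 3·180 = 737
Comparing — Policy A: C=1679, Policy B: C=737. Highest is 1679 (Policy A).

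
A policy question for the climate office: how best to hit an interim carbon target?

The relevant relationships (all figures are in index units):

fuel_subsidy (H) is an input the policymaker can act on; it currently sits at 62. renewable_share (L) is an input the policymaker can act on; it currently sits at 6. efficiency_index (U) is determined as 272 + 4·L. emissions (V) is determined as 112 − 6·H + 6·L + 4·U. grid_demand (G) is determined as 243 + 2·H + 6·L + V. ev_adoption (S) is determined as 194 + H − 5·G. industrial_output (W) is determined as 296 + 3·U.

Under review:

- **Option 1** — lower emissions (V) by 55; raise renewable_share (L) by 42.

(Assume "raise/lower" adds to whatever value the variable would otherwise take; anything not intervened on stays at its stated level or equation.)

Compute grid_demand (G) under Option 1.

2484

Option 1 (V − 55, L + 42):
  H = 62
  L = 6 + 42 = 48
  U = 272 + 4·48 = 464
  V = 112 − 6·62 + 6·48 + 4·464 (−55 from intervention) = 1829
  G = 243 + 2·62 + 6·48 + 1829 = 2484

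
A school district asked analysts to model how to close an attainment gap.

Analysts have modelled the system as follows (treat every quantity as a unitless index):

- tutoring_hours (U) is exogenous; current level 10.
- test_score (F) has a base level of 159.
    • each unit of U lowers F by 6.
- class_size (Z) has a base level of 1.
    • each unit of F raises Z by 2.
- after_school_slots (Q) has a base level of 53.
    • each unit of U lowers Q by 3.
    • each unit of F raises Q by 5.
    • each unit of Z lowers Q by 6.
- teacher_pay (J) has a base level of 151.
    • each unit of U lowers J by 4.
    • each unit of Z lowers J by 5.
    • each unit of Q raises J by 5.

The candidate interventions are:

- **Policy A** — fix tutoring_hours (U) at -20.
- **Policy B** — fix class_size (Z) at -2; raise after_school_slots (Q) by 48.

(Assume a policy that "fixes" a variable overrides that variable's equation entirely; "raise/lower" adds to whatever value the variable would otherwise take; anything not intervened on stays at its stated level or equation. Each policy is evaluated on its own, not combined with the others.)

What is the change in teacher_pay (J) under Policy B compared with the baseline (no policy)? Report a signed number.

7275

Baseline:
  U = 10
  F = 159 − 6·10 = 99
  Z = 1 + 2·99 = 199
  Q = 53 − 3·10 + 5·99 − 6·199 = -676
  J = 151 − 4·10 − 5·199 + 5·(-676) = -4264
Policy B (Z := -2, Q + 48):
  U = 10
  F = 159 − 6·10 = 99
  Z = -2
  Q = 53 − 3·10 + 5·99 − 6·(-2) (+48 from intervention) = 578
  J = 151 − 4·10 − 5·(-2) + 5·578 = 3011
Change in J: 3011 − (-4264) = 7275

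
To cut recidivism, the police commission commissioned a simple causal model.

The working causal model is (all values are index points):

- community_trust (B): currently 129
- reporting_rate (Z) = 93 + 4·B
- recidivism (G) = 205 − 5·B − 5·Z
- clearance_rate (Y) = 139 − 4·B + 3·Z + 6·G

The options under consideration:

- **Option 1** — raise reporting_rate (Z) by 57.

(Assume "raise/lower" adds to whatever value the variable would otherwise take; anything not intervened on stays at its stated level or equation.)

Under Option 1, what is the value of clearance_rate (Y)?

Option 1 (Z + 57):
  B = 129
  Z = 93 + 4·129 (+57 from intervention) = 666
  G = 205 − 5·129 − 5·666 = -3770
  Y = 139 − 4·129 + 3·666 + 6·(-3770) = -20999

-20999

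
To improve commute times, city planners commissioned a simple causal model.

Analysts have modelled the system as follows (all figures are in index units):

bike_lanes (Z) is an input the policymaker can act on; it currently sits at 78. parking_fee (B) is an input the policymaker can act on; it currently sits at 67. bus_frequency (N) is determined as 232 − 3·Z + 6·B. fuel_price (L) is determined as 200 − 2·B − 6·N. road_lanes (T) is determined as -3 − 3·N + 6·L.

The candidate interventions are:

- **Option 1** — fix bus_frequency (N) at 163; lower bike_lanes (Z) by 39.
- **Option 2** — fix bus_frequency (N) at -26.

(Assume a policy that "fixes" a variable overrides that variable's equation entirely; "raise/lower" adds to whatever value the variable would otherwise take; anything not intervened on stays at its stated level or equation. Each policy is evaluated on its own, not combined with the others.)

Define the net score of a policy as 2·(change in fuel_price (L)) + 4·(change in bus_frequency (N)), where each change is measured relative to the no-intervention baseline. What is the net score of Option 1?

Baseline:
  Z = 78
  B = 67
  N = 232 − 3·78 + 6·67 = 400
  L = 200 − 2·67 − 6·400 = -2334
Option 1 (N := 163, Z − 39):
  Z = 78 − 39 = 39
  B = 67
  N = 163
  L = 200 − 2·67 − 6·163 = -912
ΔL = -912 − (-2334) = 1422; ΔN = 163 − 400 = -237
Score = 2·1422 + 4·(-237) = 1896

1896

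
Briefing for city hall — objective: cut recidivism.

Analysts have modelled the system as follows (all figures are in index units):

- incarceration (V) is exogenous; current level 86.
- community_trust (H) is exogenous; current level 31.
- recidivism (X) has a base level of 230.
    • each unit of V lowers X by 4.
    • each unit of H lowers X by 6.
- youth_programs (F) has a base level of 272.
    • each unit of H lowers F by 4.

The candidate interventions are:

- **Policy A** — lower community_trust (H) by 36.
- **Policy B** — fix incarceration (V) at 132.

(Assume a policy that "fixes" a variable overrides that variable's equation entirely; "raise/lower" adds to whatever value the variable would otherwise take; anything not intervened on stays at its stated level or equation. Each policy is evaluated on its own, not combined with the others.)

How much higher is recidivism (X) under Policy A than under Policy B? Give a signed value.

Policy A (H − 36):
  V = 86
  H = 31 − 36 = -5
  X = 230 − 4·86 − 6·(-5) = -84
Policy B (V := 132):
  V = 132
  H = 31
  X = 230 − 4·132 − 6·31 = -484
X: -84 − (-484) = 400

400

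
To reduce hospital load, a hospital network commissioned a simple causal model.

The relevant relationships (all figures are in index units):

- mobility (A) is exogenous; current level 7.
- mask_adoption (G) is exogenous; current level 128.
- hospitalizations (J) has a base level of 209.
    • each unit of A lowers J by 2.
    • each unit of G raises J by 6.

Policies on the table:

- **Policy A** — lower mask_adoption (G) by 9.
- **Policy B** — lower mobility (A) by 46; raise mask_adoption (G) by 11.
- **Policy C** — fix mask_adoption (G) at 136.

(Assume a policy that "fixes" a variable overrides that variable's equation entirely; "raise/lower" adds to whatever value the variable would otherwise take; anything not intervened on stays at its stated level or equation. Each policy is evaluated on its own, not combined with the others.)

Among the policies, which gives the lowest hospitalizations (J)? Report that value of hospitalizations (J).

Policy A (G − 9):
  A = 7
  G = 128 − 9 = 119
  J = 209 − 2·7 + 6·119 = 909
Policy B (A − 46, G + 11):
  A = 7 − 46 = -39
  G = 128 + 11 = 139
  J = 209 − 2·(-39) + 6·139 = 1121
Policy C (G := 136):
  A = 7
  G = 136
  J = 209 − 2·7 + 6·136 = 1011
Comparing — Policy A: J=909, Policy B: J=1121, Policy C: J=1011. Lowest is 909 (Policy A).

909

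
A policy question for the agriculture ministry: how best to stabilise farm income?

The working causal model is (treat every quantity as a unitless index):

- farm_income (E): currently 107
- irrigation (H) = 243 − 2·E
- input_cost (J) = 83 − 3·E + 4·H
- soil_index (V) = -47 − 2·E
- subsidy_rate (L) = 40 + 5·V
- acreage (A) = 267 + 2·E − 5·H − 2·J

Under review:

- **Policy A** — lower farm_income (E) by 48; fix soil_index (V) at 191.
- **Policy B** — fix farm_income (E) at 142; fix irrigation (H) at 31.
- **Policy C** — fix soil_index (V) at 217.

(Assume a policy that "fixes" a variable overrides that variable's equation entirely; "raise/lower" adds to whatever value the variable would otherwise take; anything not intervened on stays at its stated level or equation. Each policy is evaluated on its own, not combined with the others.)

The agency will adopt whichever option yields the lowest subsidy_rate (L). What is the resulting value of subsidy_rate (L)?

-1615

Policy A (E − 48, V := 191):
  E = 107 − 48 = 59
  V = 191
  L = 40 + 5·191 = 995
Policy B (E := 142, H := 31):
  E = 142
  V = -47 − 2·142 = -331
  L = 40 + 5·(-331) = -1615
Policy C (V := 217):
  E = 107
  V = 217
  L = 40 + 5·217 = 1125
Comparing — Policy A: L=995, Policy B: L=-1615, Policy C: L=1125. Lowest is -1615 (Policy B).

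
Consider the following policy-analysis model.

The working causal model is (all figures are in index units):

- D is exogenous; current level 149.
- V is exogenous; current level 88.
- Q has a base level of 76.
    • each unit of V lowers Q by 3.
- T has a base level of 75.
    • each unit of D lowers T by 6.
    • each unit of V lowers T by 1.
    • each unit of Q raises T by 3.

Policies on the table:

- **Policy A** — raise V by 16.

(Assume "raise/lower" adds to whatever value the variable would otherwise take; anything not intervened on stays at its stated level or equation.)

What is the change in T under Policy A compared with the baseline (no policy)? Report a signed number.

Baseline:
  D = 149
  V = 88
  Q = 76 − 3·88 = -188
  T = 75 − 6·149 − 88 + 3·(-188) = -1471
Policy A (V + 16):
  D = 149
  V = 88 + 16 = 104
  Q = 76 − 3·104 = -236
  T = 75 − 6·149 − 104 + 3·(-236) = -1631
Change in T: -1631 − (-1471) = -160

-160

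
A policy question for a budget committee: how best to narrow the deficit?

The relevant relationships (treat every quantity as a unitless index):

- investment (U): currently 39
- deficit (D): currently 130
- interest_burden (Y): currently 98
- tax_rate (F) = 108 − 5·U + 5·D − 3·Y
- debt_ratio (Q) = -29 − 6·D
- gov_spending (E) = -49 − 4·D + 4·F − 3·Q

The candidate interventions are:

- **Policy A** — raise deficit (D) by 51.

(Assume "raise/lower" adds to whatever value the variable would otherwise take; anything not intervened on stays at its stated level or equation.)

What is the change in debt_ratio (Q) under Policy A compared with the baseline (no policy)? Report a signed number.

-306

Baseline:
  D = 130
  Q = -29 − 6·130 = -809
Policy A (D + 51):
  D = 130 + 51 = 181
  Q = -29 − 6·181 = -1115
Change in Q: -1115 − (-809) = -306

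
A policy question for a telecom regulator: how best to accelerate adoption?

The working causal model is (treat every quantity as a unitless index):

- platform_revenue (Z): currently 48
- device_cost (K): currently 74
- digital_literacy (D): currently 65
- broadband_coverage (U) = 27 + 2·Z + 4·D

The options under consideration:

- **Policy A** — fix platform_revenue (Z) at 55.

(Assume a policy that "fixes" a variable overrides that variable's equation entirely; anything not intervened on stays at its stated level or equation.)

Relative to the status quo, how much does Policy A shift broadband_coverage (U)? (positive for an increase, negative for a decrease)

Baseline:
  Z = 48
  D = 65
  U = 27 + 2·48 + 4·65 = 383
Policy A (Z := 55):
  Z = 55
  D = 65
  U = 27 + 2·55 + 4·65 = 397
Change in U: 397 − 383 = 14

14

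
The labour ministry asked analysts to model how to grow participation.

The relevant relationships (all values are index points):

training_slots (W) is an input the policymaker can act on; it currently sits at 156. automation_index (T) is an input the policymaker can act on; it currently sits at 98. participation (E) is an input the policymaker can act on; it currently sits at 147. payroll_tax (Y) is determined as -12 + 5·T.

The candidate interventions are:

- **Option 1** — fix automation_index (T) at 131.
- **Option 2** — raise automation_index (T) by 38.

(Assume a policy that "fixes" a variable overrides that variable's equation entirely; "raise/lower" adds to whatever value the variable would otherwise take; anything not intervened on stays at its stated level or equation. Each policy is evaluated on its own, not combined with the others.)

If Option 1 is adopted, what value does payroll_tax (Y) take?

Option 1 (T := 131):
  T = 131
  Y = -12 + 5·131 = 643

643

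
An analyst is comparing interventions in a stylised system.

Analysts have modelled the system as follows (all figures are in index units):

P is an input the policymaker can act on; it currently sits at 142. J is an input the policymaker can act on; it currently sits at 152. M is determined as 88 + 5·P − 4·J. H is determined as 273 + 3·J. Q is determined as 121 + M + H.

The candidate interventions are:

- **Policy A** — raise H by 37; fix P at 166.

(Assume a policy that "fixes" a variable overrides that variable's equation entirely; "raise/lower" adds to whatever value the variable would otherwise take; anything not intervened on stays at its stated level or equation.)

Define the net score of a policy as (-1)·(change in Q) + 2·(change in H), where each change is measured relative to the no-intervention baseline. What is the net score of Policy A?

Baseline:
  P = 142
  J = 152
  M = 88 + 5·142 − 4·152 = 190
  H = 273 + 3·152 = 729
  Q = 121 + 190 + 729 = 1040
Policy A (H + 37, P := 166):
  P = 166
  J = 152
  M = 88 + 5·166 − 4·152 = 310
  H = 273 + 3·152 (+37 from intervention) = 766
  Q = 121 + 310 + 766 = 1197
ΔQ = 1197 − 1040 = 157; ΔH = 766 − 729 = 37
Score = (-1)·157 + 2·37 = -83

-83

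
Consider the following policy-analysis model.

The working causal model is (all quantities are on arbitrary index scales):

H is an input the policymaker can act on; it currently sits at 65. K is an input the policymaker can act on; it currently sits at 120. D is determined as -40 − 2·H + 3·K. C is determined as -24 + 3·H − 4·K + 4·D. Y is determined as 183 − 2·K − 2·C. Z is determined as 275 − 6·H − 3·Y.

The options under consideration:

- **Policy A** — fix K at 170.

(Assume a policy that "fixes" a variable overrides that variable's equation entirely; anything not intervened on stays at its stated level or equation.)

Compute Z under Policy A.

Policy A (K := 170):
  H = 65
  K = 170
  D = -40 − 2·65 + 3·170 = 340
  C = -24 + 3·65 − 4·170 + 4·340 = 851
  Y = 183 − 2·170 − 2·851 = -1859
  Z = 275 − 6·65 − 3·(-1859) = 5462

5462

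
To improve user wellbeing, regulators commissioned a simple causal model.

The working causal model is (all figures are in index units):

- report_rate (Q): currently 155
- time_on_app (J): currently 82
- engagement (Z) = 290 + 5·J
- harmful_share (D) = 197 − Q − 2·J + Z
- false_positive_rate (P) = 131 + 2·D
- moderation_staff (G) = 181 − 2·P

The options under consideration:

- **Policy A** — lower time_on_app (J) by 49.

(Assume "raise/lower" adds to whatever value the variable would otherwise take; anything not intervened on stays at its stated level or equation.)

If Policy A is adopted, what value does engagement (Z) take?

455

Policy A (J − 49):
  J = 82 − 49 = 33
  Z = 290 + 5·33 = 455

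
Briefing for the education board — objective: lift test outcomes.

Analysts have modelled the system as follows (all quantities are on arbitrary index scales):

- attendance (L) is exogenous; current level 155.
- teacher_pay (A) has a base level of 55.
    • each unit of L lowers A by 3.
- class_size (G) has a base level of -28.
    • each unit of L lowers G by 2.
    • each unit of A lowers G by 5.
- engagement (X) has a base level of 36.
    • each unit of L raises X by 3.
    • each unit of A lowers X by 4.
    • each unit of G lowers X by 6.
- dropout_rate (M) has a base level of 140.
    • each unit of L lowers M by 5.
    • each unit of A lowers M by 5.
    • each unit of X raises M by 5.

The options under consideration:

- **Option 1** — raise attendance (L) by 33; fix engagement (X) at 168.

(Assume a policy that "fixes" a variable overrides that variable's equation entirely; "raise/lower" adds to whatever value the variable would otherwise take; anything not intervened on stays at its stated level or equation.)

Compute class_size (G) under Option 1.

2141

Option 1 (L + 33, X := 168):
  L = 155 + 33 = 188
  A = 55 − 3·188 = -509
  G = -28 − 2·188 − 5·(-509) = 2141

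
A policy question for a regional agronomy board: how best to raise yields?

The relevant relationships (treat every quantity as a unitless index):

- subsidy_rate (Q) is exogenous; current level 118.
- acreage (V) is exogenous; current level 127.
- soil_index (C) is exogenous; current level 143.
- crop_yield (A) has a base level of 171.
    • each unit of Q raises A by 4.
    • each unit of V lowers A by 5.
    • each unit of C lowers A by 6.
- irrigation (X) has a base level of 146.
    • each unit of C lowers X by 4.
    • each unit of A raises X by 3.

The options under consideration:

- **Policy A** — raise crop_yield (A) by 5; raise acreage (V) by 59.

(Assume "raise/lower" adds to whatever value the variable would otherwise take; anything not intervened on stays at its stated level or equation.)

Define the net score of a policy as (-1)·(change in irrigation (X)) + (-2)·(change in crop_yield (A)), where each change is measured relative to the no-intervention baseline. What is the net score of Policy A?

1450

Baseline:
  Q = 118
  V = 127
  C = 143
  A = 171 + 4·118 − 5·127 − 6·143 = -850
  X = 146 − 4·143 + 3·(-850) = -2976
Policy A (A + 5, V + 59):
  Q = 118
  V = 127 + 59 = 186
  C = 143
  A = 171 + 4·118 − 5·186 − 6·143 (+5 from intervention) = -1140
  X = 146 − 4·143 + 3·(-1140) = -3846
ΔX = -3846 − (-2976) = -870; ΔA = -1140 − (-850) = -290
Score = (-1)·(-870) + (-2)·(-290) = 1450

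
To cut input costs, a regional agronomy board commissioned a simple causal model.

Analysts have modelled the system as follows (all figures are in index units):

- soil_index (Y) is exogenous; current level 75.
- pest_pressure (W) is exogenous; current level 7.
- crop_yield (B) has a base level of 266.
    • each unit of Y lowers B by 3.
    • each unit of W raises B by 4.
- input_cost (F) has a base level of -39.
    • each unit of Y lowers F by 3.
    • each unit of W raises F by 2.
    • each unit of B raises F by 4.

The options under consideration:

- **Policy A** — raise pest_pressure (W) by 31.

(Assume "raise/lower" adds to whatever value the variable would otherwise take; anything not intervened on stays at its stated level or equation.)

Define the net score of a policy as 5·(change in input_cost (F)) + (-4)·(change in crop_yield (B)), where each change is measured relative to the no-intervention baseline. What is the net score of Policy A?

Baseline:
  Y = 75
  W = 7
  B = 266 − 3·75 + 4·7 = 69
  F = -39 − 3·75 + 2·7 + 4·69 = 26
Policy A (W + 31):
  Y = 75
  W = 7 + 31 = 38
  B = 266 − 3·75 + 4·38 = 193
  F = -39 − 3·75 + 2·38 + 4·193 = 584
ΔF = 584 − 26 = 558; ΔB = 193 − 69 = 124
Score = 5·558 + (-4)·124 = 2294

2294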